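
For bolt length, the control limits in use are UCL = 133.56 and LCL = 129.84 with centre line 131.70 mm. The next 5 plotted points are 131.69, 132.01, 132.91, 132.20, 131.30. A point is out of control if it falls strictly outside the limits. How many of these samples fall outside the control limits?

All 5 points lie within [129.84, 133.56].

0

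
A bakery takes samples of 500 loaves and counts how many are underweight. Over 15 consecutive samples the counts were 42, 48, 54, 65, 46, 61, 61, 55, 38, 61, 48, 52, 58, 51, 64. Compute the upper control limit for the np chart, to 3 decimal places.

74.353

p̄ = Σdᵢ / (k·n) = 804 / (15 × 500) = 0.10720
UCL = np̄ + 3·√(np̄(1−p̄)) = 53.6000 + 3 × √(53.6000×0.89280) = 53.6000 + 3 × 6.9177 = 74.3530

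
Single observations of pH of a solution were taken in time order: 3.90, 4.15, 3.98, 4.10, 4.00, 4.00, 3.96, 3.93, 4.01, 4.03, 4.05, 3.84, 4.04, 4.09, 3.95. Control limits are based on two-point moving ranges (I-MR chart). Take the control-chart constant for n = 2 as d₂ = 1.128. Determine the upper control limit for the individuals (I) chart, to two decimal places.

4.27

X̄ = (3.90 + 4.15 + 3.98 + 4.10 + 4.00 + 4.00 + 3.96 + 3.93 + 4.01 + 4.03 + 4.05 + 3.84 + 4.04 + 4.09 + 3.95) / 15 = 4.0020
Moving ranges: 0.25, 0.17, 0.12, 0.10, 0.00, 0.04, 0.03, 0.08, 0.02, 0.02, 0.21, 0.20, 0.05, 0.14; M̄R̄ = 1.4300 / 14 = 0.1021
UCL = X̄ + 3·M̄R̄/d₂ = 4.0020 + 3 × 0.1021 / 1.128 = 4.2737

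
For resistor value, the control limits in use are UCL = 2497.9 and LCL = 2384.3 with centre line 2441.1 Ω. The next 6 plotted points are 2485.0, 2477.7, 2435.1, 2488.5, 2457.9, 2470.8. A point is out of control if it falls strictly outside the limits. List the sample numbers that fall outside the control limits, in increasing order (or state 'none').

none

All 6 points lie within [2384.3, 2497.9].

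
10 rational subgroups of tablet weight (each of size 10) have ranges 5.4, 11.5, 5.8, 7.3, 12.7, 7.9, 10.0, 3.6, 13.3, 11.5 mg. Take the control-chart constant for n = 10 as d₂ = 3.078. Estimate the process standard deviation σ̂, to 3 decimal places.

R̄ = (5.4 + 11.5 + 5.8 + 7.3 + 12.7 + 7.9 + 10.0 + 3.6 + 13.3 + 11.5) / 10 = 8.9000
σ̂ = R̄ / d₂ = 8.9000 / 3.078 = 2.8915

2.891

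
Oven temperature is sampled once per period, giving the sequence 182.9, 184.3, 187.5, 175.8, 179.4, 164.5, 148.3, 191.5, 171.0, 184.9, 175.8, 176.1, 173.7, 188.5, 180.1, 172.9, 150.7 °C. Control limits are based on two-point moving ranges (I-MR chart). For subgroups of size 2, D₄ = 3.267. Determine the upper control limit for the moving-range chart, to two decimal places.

Moving ranges: 1.4, 3.2, 11.7, 3.6, 14.9, 16.2, 43.2, 20.5, 13.9, 9.1, 0.3, 2.4, 14.8, 8.4, 7.2, 22.2; M̄R̄ = 193.0000 / 16 = 12.0625
UCL_MR = D₄·M̄R̄ = 3.267 × 12.0625 = 39.4082

39.41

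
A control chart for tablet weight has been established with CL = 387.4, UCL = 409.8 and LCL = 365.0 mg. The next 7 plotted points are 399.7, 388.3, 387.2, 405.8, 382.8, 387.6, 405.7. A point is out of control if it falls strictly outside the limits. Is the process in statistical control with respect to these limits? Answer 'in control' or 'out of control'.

All 7 points lie within [365.0, 409.8].

in control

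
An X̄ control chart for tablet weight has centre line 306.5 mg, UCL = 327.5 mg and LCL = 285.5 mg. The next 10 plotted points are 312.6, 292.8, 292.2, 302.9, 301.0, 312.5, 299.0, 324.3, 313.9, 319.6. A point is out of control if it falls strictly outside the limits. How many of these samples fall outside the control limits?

0

All 10 points lie within [285.5, 327.5].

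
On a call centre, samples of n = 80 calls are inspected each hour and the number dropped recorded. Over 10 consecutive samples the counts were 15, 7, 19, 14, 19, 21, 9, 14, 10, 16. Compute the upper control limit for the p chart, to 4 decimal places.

0.3089

p̄ = Σdᵢ / (k·n) = 144 / (10 × 80) = 0.18000
UCL = p̄ + 3·√(p̄(1−p̄)/n) = 0.18000 + 3 × √(0.18000×0.82000/80) = 0.18000 + 3 × 0.04295 = 0.30886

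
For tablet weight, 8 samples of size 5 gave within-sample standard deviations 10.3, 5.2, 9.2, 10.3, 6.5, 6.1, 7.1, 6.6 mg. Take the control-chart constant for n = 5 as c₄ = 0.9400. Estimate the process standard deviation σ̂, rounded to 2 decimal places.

s̄ = (10.3 + 5.2 + 9.2 + 10.3 + 6.5 + 6.1 + 7.1 + 6.6) / 8 = 7.6625
σ̂ = s̄ / c₄ = 7.6625 / 0.9400 = 8.1516

8.15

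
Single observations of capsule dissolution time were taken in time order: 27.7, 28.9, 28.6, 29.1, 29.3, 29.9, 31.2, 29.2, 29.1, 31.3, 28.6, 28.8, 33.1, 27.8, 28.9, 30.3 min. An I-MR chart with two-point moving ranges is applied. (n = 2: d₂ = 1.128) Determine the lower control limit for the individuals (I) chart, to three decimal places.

X̄ = (27.7 + 28.9 + 28.6 + 29.1 + 29.3 + 29.9 + 31.2 + 29.2 + 29.1 + 31.3 + 28.6 + 28.8 + 33.1 + 27.8 + 28.9 + 30.3) / 16 = 29.4875
Moving ranges: 1.2, 0.3, 0.5, 0.2, 0.6, 1.3, 2.0, 0.1, 2.2, 2.7, 0.2, 4.3, 5.3, 1.1, 1.4; M̄R̄ = 23.4000 / 15 = 1.5600
LCL = X̄ − 3·M̄R̄/d₂ = 29.4875 − 3 × 1.5600 / 1.128 = 25.3386

25.339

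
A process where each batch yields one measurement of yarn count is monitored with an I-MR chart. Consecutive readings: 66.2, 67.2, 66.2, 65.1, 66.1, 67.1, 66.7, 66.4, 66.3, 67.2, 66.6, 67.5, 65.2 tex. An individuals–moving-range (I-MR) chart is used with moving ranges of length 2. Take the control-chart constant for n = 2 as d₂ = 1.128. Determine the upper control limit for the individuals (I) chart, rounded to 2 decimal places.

68.80

X̄ = (66.2 + 67.2 + 66.2 + 65.1 + 66.1 + 67.1 + 66.7 + 66.4 + 66.3 + 67.2 + 66.6 + 67.5 + 65.2) / 13 = 66.4462
Moving ranges: 1.0, 1.0, 1.1, 1.0, 1.0, 0.4, 0.3, 0.1, 0.9, 0.6, 0.9, 2.3; M̄R̄ = 10.6000 / 12 = 0.8833
UCL = X̄ + 3·M̄R̄/d₂ = 66.4462 + 3 × 0.8833 / 1.128 = 68.7954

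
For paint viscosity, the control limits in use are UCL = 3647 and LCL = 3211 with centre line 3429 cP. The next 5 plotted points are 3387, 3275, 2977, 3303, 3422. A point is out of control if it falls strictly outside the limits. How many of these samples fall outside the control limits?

Compare each point to [3211, 3647]: sample 3 = 2977 < LCL.

1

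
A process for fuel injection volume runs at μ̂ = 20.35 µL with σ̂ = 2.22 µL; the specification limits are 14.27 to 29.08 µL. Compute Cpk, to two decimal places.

Cpu = (USL − μ̂) / (3σ̂) = (29.08 − 20.35) / (3 × 2.22) = 1.3108; Cpl = (μ̂ − LSL) / (3σ̂) = (20.35 − 14.27) / (3 × 2.22) = 0.9129; Cpk = min(Cpu, Cpl) = 0.9129

0.91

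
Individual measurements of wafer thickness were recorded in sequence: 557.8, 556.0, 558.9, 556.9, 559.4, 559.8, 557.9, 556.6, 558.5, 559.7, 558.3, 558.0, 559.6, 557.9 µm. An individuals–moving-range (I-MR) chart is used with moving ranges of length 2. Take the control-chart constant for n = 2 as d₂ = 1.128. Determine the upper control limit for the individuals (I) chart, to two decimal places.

X̄ = (557.8 + 556.0 + 558.9 + 556.9 + 559.4 + 559.8 + 557.9 + 556.6 + 558.5 + 559.7 + 558.3 + 558.0 + 559.6 + 557.9) / 14 = 558.2357
Moving ranges: 1.8, 2.9, 2.0, 2.5, 0.4, 1.9, 1.3, 1.9, 1.2, 1.4, 0.3, 1.6, 1.7; M̄R̄ = 20.9000 / 13 = 1.6077
UCL = X̄ + 3·M̄R̄/d₂ = 558.2357 + 3 × 1.6077 / 1.128 = 562.5115

562.51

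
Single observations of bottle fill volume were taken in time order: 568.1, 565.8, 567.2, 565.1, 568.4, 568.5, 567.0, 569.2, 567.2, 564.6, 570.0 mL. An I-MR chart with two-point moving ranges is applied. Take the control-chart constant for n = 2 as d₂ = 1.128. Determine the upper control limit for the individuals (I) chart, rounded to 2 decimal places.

X̄ = (568.1 + 565.8 + 567.2 + 565.1 + 568.4 + 568.5 + 567.0 + 569.2 + 567.2 + 564.6 + 570.0) / 11 = 567.3727
Moving ranges: 2.3, 1.4, 2.1, 3.3, 0.1, 1.5, 2.2, 2.0, 2.6, 5.4; M̄R̄ = 22.9000 / 10 = 2.2900
UCL = X̄ + 3·M̄R̄/d₂ = 567.3727 + 3 × 2.2900 / 1.128 = 573.4632

573.46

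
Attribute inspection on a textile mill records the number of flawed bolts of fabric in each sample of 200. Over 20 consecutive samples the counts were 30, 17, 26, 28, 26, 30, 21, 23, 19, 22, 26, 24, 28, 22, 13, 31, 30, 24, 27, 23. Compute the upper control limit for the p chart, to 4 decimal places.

0.1921

p̄ = Σdᵢ / (k·n) = 490 / (20 × 200) = 0.12250
UCL = p̄ + 3·√(p̄(1−p̄)/n) = 0.12250 + 3 × √(0.12250×0.87750/200) = 0.12250 + 3 × 0.02318 = 0.19205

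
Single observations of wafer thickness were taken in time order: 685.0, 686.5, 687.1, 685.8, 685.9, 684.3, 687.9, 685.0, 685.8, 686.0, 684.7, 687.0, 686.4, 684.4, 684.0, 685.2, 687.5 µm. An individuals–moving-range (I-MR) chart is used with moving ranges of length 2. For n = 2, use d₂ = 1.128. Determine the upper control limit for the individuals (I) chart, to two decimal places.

689.57

X̄ = (685.0 + 686.5 + 687.1 + 685.8 + 685.9 + 684.3 + 687.9 + 685.0 + 685.8 + 686.0 + 684.7 + 687.0 + 686.4 + 684.4 + 684.0 + 685.2 + 687.5) / 17 = 685.7941
Moving ranges: 1.5, 0.6, 1.3, 0.1, 1.6, 3.6, 2.9, 0.8, 0.2, 1.3, 2.3, 0.6, 2.0, 0.4, 1.2, 2.3; M̄R̄ = 22.7000 / 16 = 1.4187
UCL = X̄ + 3·M̄R̄/d₂ = 685.7941 + 3 × 1.4187 / 1.128 = 689.5674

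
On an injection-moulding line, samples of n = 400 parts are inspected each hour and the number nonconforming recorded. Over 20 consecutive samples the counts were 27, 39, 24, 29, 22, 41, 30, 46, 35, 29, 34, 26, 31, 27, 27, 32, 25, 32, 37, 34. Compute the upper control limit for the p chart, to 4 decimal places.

p̄ = Σdᵢ / (k·n) = 627 / (20 × 400) = 0.07838
UCL = p̄ + 3·√(p̄(1−p̄)/n) = 0.07838 + 3 × √(0.07838×0.92163/400) = 0.07838 + 3 × 0.01344 = 0.11869

0.1187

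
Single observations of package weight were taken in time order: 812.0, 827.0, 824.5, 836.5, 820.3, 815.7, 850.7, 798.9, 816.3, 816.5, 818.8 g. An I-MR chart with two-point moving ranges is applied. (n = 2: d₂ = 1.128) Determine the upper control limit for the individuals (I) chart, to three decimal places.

863.319

X̄ = (812.0 + 827.0 + 824.5 + 836.5 + 820.3 + 815.7 + 850.7 + 798.9 + 816.3 + 816.5 + 818.8) / 11 = 821.5636
Moving ranges: 15.0, 2.5, 12.0, 16.2, 4.6, 35.0, 51.8, 17.4, 0.2, 2.3; M̄R̄ = 157.0000 / 10 = 15.7000
UCL = X̄ + 3·M̄R̄/d₂ = 821.5636 + 3 × 15.7000 / 1.128 = 863.3190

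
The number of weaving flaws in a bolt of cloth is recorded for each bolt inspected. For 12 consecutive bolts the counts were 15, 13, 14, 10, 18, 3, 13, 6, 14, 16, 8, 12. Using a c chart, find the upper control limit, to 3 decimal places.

22.153

c̄ = (15 + 13 + 14 + 10 + 18 + 3 + 13 + 6 + 14 + 16 + 8 + 12) / 12 = 142 / 12 = 11.8333
UCL = c̄ + 3√c̄ = 11.8333 + 3 × √11.8333 = 11.8333 + 3 × 3.4400 = 22.1532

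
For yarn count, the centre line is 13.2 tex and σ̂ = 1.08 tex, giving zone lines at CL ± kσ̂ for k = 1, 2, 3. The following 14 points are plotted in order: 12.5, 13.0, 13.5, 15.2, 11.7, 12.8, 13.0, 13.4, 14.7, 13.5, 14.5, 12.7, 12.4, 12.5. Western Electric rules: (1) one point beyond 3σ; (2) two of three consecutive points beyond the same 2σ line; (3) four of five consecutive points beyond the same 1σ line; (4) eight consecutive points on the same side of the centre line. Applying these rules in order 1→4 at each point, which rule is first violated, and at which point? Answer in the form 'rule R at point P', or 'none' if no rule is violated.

Zone of each point (C = within 1σ̂, B = 1σ̂–2σ̂, A = 2σ̂–3σ̂, * = beyond 3σ̂; sign = side of CL): 1:-C, 2:-C, 3:+C, 4:+B, 5:-B, 6:-C, 7:-C, 8:+C, 9:+B, 10:+C, 11:+B, 12:-C, 13:-C, 14:-C
No rule fires across all 14 points.

none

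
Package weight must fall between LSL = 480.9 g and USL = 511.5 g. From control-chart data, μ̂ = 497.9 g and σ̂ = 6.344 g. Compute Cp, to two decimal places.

Cp = (USL − LSL) / (6σ̂) = (511.5 − 480.9) / (6 × 6.344) = 30.6000 / 38.0640 = 0.8039

0.80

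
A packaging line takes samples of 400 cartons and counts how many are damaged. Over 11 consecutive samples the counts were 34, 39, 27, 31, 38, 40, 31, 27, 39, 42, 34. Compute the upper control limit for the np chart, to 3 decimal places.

p̄ = Σdᵢ / (k·n) = 382 / (11 × 400) = 0.08682
UCL = np̄ + 3·√(np̄(1−p̄)) = 34.7273 + 3 × √(34.7273×0.91318) = 34.7273 + 3 × 5.6314 = 51.6214

51.621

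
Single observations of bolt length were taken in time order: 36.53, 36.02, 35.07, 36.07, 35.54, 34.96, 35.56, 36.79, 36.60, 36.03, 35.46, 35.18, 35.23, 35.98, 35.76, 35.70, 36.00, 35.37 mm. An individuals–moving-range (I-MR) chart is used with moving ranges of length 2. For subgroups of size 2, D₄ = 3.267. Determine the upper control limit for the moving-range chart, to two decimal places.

Moving ranges: 0.51, 0.95, 1.00, 0.53, 0.58, 0.60, 1.23, 0.19, 0.57, 0.57, 0.28, 0.05, 0.75, 0.22, 0.06, 0.30, 0.63; M̄R̄ = 9.0200 / 17 = 0.5306
UCL_MR = D₄·M̄R̄ = 3.267 × 0.5306 = 1.7334

1.73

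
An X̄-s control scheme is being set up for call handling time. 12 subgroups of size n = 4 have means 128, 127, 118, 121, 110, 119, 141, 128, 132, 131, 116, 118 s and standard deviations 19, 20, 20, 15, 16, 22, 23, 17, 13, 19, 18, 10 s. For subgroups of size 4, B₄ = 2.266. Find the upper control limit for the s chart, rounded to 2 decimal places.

s̄ = (19 + 20 + 20 + 15 + 16 + 22 + 23 + 17 + 13 + 19 + 18 + 10) / 12 = 17.6667
UCL_s = B₄·s̄ = 2.266 × 17.6667 = 40.0327

40.03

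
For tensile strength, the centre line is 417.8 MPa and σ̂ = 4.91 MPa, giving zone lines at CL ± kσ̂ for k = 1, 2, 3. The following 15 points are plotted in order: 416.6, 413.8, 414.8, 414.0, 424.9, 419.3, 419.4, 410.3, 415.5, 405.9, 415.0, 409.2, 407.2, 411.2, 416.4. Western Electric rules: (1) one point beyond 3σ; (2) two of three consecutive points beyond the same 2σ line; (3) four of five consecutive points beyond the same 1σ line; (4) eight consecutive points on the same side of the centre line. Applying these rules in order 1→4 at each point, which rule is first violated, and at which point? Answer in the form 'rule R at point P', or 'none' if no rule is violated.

rule 3 at point 14

Zone of each point (C = within 1σ̂, B = 1σ̂–2σ̂, A = 2σ̂–3σ̂, * = beyond 3σ̂; sign = side of CL): 1:-C, 2:-C, 3:-C, 4:-C, 5:+B, 6:+C, 7:+C, 8:-B, 9:-C, 10:-A, 11:-C, 12:-B, 13:-A, 14:-B, 15:-C
Rule 3 (four of five consecutive points beyond the same 1σ limit) is satisfied at point 14.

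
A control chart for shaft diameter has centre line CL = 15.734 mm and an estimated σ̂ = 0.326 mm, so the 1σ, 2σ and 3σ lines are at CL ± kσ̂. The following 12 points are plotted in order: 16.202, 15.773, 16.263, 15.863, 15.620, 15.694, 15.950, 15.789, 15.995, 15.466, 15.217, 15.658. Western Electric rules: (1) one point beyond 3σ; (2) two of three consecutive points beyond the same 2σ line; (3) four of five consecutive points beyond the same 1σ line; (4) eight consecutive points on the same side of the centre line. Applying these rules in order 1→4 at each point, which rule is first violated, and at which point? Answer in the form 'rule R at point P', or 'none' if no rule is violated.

Zone of each point (C = within 1σ̂, B = 1σ̂–2σ̂, A = 2σ̂–3σ̂, * = beyond 3σ̂; sign = side of CL): 1:+B, 2:+C, 3:+B, 4:+C, 5:-C, 6:-C, 7:+C, 8:+C, 9:+C, 10:-C, 11:-B, 12:-C
No rule fires across all 12 points.

none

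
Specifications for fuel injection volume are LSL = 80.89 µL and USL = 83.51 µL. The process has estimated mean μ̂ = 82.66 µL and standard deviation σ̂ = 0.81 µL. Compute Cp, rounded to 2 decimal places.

Cp = (USL − LSL) / (6σ̂) = (83.51 − 80.89) / (6 × 0.81) = 2.6200 / 4.8600 = 0.5391

0.54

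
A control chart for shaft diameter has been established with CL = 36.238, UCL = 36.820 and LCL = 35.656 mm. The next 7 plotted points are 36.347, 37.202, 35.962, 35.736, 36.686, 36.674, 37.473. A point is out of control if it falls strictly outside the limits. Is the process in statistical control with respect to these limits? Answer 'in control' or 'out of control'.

Compare each point to [35.656, 36.820]: sample 2 = 37.202 > UCL; sample 7 = 37.473 > UCL.

out of control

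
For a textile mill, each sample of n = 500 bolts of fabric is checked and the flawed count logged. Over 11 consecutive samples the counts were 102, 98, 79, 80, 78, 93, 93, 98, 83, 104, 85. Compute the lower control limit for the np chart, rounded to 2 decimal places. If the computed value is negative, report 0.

p̄ = Σdᵢ / (k·n) = 993 / (11 × 500) = 0.18055
LCL = np̄ − 3·√(np̄(1−p̄)) = 90.2727 − 3 × 8.6008 = 64.4702

64.47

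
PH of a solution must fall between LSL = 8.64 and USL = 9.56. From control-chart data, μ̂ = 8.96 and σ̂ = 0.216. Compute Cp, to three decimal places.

Cp = (USL − LSL) / (6σ̂) = (9.56 − 8.64) / (6 × 0.216) = 0.9200 / 1.2960 = 0.7099

0.710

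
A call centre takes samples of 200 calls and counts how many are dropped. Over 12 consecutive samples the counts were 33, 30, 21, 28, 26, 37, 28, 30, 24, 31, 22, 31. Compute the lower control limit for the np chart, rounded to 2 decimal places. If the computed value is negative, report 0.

p̄ = Σdᵢ / (k·n) = 341 / (12 × 200) = 0.14208
LCL = np̄ − 3·√(np̄(1−p̄)) = 28.4167 − 3 × 4.9375 = 13.6041

13.60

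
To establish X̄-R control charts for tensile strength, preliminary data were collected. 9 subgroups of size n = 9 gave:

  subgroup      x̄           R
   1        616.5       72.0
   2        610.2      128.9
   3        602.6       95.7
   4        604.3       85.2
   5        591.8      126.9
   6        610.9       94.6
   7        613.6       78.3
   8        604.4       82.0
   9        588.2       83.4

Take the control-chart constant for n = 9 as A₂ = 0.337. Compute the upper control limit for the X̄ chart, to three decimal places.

X̄̄ = (616.5 + 610.2 + 602.6 + 604.3 + 591.8 + 610.9 + 613.6 + 604.4 + 588.2) / 9 = 5442.5000 / 9 = 604.7222
R̄ = (72.0 + 128.9 + 95.7 + 85.2 + 126.9 + 94.6 + 78.3 + 82.0 + 83.4) / 9 = 847.0000 / 9 = 94.1111
UCL = X̄̄ + A₂·R̄ = 604.7222 + 0.337 × 94.1111 = 636.4377

636.438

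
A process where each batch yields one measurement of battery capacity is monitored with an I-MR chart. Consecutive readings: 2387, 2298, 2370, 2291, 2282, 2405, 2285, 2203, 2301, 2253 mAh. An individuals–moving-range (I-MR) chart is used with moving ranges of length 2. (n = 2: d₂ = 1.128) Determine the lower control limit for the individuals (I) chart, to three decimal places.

X̄ = (2387 + 2298 + 2370 + 2291 + 2282 + 2405 + 2285 + 2203 + 2301 + 2253) / 10 = 2307.5000
Moving ranges: 89, 72, 79, 9, 123, 120, 82, 98, 48; M̄R̄ = 720.0000 / 9 = 80.0000
LCL = X̄ − 3·M̄R̄/d₂ = 2307.5000 − 3 × 80.0000 / 1.128 = 2094.7340

2094.734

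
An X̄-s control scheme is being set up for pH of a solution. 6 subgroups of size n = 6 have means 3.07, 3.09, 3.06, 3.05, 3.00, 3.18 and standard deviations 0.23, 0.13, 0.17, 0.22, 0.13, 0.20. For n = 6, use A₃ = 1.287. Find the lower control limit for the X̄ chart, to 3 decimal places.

2.843

X̄̄ = (3.07 + 3.09 + 3.06 + 3.05 + 3.00 + 3.18) / 6 = 3.0750
s̄ = (0.23 + 0.13 + 0.17 + 0.22 + 0.13 + 0.20) / 6 = 0.1800
LCL = X̄̄ − A₃·s̄ = 3.0750 − 1.287 × 0.1800 = 2.8433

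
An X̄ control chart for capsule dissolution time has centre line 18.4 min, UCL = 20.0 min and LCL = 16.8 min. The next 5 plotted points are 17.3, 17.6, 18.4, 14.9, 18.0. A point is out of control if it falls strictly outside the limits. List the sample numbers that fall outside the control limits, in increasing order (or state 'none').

4

Compare each point to [16.8, 20.0]: sample 4 = 14.9 < LCL.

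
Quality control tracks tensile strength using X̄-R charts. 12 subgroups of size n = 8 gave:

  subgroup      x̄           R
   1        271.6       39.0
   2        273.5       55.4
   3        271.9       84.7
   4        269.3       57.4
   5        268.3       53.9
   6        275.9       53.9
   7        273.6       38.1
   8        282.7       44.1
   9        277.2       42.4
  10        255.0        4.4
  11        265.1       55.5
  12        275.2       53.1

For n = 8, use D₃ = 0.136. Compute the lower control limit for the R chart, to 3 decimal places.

6.595

R̄ = (39.0 + 55.4 + 84.7 + 57.4 + 53.9 + 53.9 + 38.1 + 44.1 + 42.4 + 4.4 + 55.5 + 53.1) / 12 = 581.9000 / 12 = 48.4917
LCL_R = D₃·R̄ = 0.136 × 48.4917 = 6.5949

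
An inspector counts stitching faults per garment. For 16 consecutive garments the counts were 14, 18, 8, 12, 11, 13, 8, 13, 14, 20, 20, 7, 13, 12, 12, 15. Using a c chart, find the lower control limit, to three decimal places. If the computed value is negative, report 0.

c̄ = (14 + 18 + 8 + 12 + 11 + 13 + 8 + 13 + 14 + 20 + 20 + 7 + 13 + 12 + 12 + 15) / 16 = 210 / 16 = 13.1250
LCL = c̄ − 3√c̄ = 13.1250 − 3 × 3.6228 = 2.2565

2.256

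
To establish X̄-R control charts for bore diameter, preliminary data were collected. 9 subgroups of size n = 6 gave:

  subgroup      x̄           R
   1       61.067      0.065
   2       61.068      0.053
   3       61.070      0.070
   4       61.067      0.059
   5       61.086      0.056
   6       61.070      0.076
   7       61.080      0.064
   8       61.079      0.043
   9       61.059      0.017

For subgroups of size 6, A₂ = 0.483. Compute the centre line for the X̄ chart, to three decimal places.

61.072

X̄̄ = (61.067 + 61.068 + 61.070 + 61.067 + 61.086 + 61.070 + 61.080 + 61.079 + 61.059) / 9 = 549.6460 / 9 = 61.0718
CL = X̄̄ = 61.0718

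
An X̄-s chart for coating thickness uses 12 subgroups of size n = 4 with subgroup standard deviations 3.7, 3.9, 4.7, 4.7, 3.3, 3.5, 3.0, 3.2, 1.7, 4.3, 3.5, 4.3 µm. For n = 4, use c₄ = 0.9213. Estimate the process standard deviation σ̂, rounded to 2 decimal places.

s̄ = (3.7 + 3.9 + 4.7 + 4.7 + 3.3 + 3.5 + 3.0 + 3.2 + 1.7 + 4.3 + 3.5 + 4.3) / 12 = 3.6500
σ̂ = s̄ / c₄ = 3.6500 / 0.9213 = 3.9618

3.96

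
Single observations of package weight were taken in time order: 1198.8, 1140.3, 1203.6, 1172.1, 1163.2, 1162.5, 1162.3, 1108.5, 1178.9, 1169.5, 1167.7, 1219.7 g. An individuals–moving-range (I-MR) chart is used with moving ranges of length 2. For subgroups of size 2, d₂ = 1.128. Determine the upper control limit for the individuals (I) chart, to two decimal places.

X̄ = (1198.8 + 1140.3 + 1203.6 + 1172.1 + 1163.2 + 1162.5 + 1162.3 + 1108.5 + 1178.9 + 1169.5 + 1167.7 + 1219.7) / 12 = 1170.5917
Moving ranges: 58.5, 63.3, 31.5, 8.9, 0.7, 0.2, 53.8, 70.4, 9.4, 1.8, 52.0; M̄R̄ = 350.5000 / 11 = 31.8636
UCL = X̄ + 3·M̄R̄/d₂ = 1170.5917 + 3 × 31.8636 / 1.128 = 1255.3354

1255.34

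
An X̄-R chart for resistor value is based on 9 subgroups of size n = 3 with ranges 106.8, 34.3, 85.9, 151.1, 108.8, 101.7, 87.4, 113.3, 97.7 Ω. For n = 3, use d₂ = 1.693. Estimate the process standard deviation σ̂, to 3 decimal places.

58.214

R̄ = (106.8 + 34.3 + 85.9 + 151.1 + 108.8 + 101.7 + 87.4 + 113.3 + 97.7) / 9 = 98.5556
σ̂ = R̄ / d₂ = 98.5556 / 1.693 = 58.2136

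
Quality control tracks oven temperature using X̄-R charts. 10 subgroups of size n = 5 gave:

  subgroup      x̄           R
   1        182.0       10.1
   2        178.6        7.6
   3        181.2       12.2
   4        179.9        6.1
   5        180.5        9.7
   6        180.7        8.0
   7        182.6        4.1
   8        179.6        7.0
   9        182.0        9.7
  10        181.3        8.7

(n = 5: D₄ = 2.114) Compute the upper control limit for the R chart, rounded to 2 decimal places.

R̄ = (10.1 + 7.6 + 12.2 + 6.1 + 9.7 + 8.0 + 4.1 + 7.0 + 9.7 + 8.7) / 10 = 83.2000 / 10 = 8.3200
UCL_R = D₄·R̄ = 2.114 × 8.3200 = 17.5885

17.59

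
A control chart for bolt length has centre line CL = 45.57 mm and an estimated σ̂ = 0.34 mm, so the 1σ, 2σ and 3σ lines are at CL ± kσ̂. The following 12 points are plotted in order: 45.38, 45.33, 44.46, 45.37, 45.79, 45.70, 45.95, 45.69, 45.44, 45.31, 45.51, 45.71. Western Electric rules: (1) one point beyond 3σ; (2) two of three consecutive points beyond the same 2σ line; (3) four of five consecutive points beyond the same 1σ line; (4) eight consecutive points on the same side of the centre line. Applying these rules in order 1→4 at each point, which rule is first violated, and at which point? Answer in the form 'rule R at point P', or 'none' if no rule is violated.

rule 1 at point 3

Zone of each point (C = within 1σ̂, B = 1σ̂–2σ̂, A = 2σ̂–3σ̂, * = beyond 3σ̂; sign = side of CL): 1:-C, 2:-C, 3:-*, 4:-C, 5:+C, 6:+C, 7:+B, 8:+C, 9:-C, 10:-C, 11:-C, 12:+C
Rule 1 (one point beyond the 3σ limits) is satisfied at point 3.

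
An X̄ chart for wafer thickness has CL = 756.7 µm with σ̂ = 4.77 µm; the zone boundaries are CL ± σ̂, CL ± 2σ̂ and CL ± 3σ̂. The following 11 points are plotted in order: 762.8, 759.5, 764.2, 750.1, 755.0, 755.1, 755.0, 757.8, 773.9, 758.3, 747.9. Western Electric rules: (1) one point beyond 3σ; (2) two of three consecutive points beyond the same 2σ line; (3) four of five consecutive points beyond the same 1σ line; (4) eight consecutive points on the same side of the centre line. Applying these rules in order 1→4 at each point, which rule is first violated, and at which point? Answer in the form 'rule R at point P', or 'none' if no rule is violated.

Zone of each point (C = within 1σ̂, B = 1σ̂–2σ̂, A = 2σ̂–3σ̂, * = beyond 3σ̂; sign = side of CL): 1:+B, 2:+C, 3:+B, 4:-B, 5:-C, 6:-C, 7:-C, 8:+C, 9:+*, 10:+C, 11:-B
Rule 1 (one point beyond the 3σ limits) is satisfied at point 9.

rule 1 at point 9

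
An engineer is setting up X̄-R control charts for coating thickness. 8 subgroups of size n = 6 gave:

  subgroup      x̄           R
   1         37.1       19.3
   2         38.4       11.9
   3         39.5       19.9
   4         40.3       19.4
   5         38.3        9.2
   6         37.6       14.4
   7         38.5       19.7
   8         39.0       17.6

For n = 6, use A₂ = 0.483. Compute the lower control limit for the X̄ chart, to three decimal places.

X̄̄ = (37.1 + 38.4 + 39.5 + 40.3 + 38.3 + 37.6 + 38.5 + 39.0) / 8 = 308.7000 / 8 = 38.5875
R̄ = (19.3 + 11.9 + 19.9 + 19.4 + 9.2 + 14.4 + 19.7 + 17.6) / 8 = 131.4000 / 8 = 16.4250
LCL = X̄̄ − A₂·R̄ = 38.5875 − 0.483 × 16.4250 = 30.6542

30.654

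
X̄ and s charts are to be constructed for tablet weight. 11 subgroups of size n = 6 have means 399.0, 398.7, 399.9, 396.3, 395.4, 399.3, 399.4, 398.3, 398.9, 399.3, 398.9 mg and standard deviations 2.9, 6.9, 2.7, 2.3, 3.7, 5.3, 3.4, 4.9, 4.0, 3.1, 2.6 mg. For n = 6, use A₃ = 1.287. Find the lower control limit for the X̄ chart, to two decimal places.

X̄̄ = (399.0 + 398.7 + 399.9 + 396.3 + 395.4 + 399.3 + 399.4 + 398.3 + 398.9 + 399.3 + 398.9) / 11 = 398.4909
s̄ = (2.9 + 6.9 + 2.7 + 2.3 + 3.7 + 5.3 + 3.4 + 4.9 + 4.0 + 3.1 + 2.6) / 11 = 3.8000
LCL = X̄̄ − A₃·s̄ = 398.4909 − 1.287 × 3.8000 = 393.6003

393.60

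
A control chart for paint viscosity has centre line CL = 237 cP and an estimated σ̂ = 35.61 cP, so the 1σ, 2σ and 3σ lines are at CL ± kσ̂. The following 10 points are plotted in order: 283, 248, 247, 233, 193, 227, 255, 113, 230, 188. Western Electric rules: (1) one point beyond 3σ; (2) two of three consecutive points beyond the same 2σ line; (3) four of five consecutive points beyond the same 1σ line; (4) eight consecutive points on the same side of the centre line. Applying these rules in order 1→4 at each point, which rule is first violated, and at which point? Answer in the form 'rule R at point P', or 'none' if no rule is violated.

Zone of each point (C = within 1σ̂, B = 1σ̂–2σ̂, A = 2σ̂–3σ̂, * = beyond 3σ̂; sign = side of CL): 1:+B, 2:+C, 3:+C, 4:-C, 5:-B, 6:-C, 7:+C, 8:-*, 9:-C, 10:-B
Rule 1 (one point beyond the 3σ limits) is satisfied at point 8.

rule 1 at point 8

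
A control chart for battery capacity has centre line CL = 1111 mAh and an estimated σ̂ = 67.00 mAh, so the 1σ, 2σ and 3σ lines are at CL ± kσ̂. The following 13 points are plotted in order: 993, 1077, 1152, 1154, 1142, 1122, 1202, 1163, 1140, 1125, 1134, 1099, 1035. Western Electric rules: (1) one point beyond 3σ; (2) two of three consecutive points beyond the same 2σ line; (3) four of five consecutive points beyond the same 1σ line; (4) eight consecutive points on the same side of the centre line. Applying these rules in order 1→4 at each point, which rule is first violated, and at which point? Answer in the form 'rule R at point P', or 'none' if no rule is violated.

Zone of each point (C = within 1σ̂, B = 1σ̂–2σ̂, A = 2σ̂–3σ̂, * = beyond 3σ̂; sign = side of CL): 1:-B, 2:-C, 3:+C, 4:+C, 5:+C, 6:+C, 7:+B, 8:+C, 9:+C, 10:+C, 11:+C, 12:-C, 13:-B
Rule 4 (eight consecutive points on the same side of the centre line) is satisfied at point 10.

rule 4 at point 10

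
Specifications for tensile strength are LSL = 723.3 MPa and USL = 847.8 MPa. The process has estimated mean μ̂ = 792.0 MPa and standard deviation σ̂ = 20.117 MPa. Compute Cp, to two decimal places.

Cp = (USL − LSL) / (6σ̂) = (847.8 − 723.3) / (6 × 20.117) = 124.5000 / 120.7020 = 1.0315

1.03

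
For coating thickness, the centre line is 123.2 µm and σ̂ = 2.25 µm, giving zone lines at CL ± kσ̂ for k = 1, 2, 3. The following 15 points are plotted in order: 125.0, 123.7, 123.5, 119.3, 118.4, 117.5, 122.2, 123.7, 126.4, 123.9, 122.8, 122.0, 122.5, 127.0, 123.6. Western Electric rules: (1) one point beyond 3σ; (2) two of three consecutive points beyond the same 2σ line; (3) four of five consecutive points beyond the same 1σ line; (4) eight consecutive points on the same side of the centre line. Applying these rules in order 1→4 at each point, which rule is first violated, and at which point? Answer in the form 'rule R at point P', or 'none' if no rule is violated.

Zone of each point (C = within 1σ̂, B = 1σ̂–2σ̂, A = 2σ̂–3σ̂, * = beyond 3σ̂; sign = side of CL): 1:+C, 2:+C, 3:+C, 4:-B, 5:-A, 6:-A, 7:-C, 8:+C, 9:+B, 10:+C, 11:-C, 12:-C, 13:-C, 14:+B, 15:+C
Rule 2 (two of three consecutive points beyond the same 2σ limit) is satisfied at point 6.

rule 2 at point 6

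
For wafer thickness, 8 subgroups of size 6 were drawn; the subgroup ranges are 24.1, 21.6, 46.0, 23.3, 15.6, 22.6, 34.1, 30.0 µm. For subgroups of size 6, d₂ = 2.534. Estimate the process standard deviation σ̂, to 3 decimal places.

R̄ = (24.1 + 21.6 + 46.0 + 23.3 + 15.6 + 22.6 + 34.1 + 30.0) / 8 = 27.1625
σ̂ = R̄ / d₂ = 27.1625 / 2.534 = 10.7192

10.719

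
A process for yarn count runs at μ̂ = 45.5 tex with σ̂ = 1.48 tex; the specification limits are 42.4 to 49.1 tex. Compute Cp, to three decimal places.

Cp = (USL − LSL) / (6σ̂) = (49.1 − 42.4) / (6 × 1.48) = 6.7000 / 8.8800 = 0.7545

0.755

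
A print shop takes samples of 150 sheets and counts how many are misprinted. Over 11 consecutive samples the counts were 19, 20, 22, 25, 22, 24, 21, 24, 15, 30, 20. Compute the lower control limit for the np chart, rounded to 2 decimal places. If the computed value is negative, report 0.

p̄ = Σdᵢ / (k·n) = 242 / (11 × 150) = 0.14667
LCL = np̄ − 3·√(np̄(1−p̄)) = 22.0000 − 3 × 4.3328 = 9.0015

9.00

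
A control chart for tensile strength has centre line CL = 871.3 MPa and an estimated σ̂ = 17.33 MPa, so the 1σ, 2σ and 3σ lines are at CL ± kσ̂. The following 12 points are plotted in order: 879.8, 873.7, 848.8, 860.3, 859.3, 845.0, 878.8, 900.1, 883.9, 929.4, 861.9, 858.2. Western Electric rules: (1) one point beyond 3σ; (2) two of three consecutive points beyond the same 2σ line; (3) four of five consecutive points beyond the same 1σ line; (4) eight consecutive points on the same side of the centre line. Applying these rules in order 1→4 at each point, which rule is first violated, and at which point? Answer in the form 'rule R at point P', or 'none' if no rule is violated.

rule 1 at point 10

Zone of each point (C = within 1σ̂, B = 1σ̂–2σ̂, A = 2σ̂–3σ̂, * = beyond 3σ̂; sign = side of CL): 1:+C, 2:+C, 3:-B, 4:-C, 5:-C, 6:-B, 7:+C, 8:+B, 9:+C, 10:+*, 11:-C, 12:-C
Rule 1 (one point beyond the 3σ limits) is satisfied at point 10.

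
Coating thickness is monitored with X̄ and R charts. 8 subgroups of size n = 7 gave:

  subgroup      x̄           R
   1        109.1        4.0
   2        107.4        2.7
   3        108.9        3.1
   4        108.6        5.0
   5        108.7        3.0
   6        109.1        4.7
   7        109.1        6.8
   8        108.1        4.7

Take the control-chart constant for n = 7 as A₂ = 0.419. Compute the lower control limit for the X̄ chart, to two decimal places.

X̄̄ = (109.1 + 107.4 + 108.9 + 108.6 + 108.7 + 109.1 + 109.1 + 108.1) / 8 = 869.0000 / 8 = 108.6250
R̄ = (4.0 + 2.7 + 3.1 + 5.0 + 3.0 + 4.7 + 6.8 + 4.7) / 8 = 34.0000 / 8 = 4.2500
LCL = X̄̄ − A₂·R̄ = 108.6250 − 0.419 × 4.2500 = 106.8443

106.84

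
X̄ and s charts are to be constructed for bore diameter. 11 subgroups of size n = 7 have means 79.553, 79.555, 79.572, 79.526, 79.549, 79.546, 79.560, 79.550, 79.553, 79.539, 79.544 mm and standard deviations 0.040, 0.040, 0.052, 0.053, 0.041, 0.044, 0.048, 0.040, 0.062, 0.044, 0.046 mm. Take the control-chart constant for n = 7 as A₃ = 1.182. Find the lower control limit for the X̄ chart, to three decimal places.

X̄̄ = (79.553 + 79.555 + 79.572 + 79.526 + 79.549 + 79.546 + 79.560 + 79.550 + 79.553 + 79.539 + 79.544) / 11 = 79.5497
s̄ = (0.040 + 0.040 + 0.052 + 0.053 + 0.041 + 0.044 + 0.048 + 0.040 + 0.062 + 0.044 + 0.046) / 11 = 0.0464
LCL = X̄̄ − A₃·s̄ = 79.5497 − 1.182 × 0.0464 = 79.4949

79.495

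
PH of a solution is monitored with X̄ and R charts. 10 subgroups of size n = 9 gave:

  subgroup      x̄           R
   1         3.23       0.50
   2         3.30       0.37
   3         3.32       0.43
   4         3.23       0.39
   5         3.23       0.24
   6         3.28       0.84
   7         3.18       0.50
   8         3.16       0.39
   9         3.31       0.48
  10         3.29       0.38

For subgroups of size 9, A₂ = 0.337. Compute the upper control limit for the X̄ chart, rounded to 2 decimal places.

X̄̄ = (3.23 + 3.30 + 3.32 + 3.23 + 3.23 + 3.28 + 3.18 + 3.16 + 3.31 + 3.29) / 10 = 32.5300 / 10 = 3.2530
R̄ = (0.50 + 0.37 + 0.43 + 0.39 + 0.24 + 0.84 + 0.50 + 0.39 + 0.48 + 0.38) / 10 = 4.5200 / 10 = 0.4520
UCL = X̄̄ + A₂·R̄ = 3.2530 + 0.337 × 0.4520 = 3.4053

3.41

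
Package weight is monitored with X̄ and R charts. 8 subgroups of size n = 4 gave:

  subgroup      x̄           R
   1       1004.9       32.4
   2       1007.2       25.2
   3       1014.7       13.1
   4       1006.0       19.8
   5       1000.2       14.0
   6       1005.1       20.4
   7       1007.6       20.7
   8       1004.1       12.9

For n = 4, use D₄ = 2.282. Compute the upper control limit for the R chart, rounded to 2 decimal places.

R̄ = (32.4 + 25.2 + 13.1 + 19.8 + 14.0 + 20.4 + 20.7 + 12.9) / 8 = 158.5000 / 8 = 19.8125
UCL_R = D₄·R̄ = 2.282 × 19.8125 = 45.2121

45.21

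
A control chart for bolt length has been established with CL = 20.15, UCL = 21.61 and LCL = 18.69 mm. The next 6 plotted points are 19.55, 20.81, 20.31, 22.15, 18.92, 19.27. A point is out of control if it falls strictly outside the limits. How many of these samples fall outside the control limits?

1

Compare each point to [18.69, 21.61]: sample 4 = 22.15 > UCL.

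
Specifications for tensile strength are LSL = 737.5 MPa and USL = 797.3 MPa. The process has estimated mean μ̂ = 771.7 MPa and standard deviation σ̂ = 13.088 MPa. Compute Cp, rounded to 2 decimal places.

Cp = (USL − LSL) / (6σ̂) = (797.3 − 737.5) / (6 × 13.088) = 59.8000 / 78.5280 = 0.7615

0.76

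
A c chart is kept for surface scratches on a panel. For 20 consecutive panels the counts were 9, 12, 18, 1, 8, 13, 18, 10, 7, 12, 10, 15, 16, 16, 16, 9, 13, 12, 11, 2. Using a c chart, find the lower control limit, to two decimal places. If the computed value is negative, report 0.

1.27

c̄ = (9 + 12 + 18 + 1 + 8 + 13 + 18 + 10 + 7 + 12 + 10 + 15 + 16 + 16 + 16 + 9 + 13 + 12 + 11 + 2) / 20 = 228 / 20 = 11.4000
LCL = c̄ − 3√c̄ = 11.4000 − 3 × 3.3764 = 1.2708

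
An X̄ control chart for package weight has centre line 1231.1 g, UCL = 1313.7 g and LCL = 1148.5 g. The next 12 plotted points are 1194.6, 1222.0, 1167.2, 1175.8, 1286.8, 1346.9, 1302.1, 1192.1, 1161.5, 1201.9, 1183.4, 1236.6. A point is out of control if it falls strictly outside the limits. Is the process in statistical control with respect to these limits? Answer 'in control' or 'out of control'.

out of control

Compare each point to [1148.5, 1313.7]: sample 6 = 1346.9 > UCL.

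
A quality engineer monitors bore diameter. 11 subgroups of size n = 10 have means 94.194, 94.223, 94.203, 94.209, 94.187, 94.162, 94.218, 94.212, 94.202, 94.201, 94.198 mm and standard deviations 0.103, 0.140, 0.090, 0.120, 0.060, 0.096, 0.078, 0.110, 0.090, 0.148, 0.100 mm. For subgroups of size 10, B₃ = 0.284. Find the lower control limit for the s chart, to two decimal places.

0.03

s̄ = (0.103 + 0.140 + 0.090 + 0.120 + 0.060 + 0.096 + 0.078 + 0.110 + 0.090 + 0.148 + 0.100) / 11 = 0.1032
LCL_s = B₃·s̄ = 0.284 × 0.1032 = 0.0293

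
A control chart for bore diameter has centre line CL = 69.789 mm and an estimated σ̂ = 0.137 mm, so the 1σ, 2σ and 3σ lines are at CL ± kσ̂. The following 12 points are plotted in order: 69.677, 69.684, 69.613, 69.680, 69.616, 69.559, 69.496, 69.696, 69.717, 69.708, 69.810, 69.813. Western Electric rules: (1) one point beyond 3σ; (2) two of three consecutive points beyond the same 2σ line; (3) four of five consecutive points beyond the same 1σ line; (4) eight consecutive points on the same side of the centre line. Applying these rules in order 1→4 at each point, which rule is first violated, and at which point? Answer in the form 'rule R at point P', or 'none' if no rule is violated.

Zone of each point (C = within 1σ̂, B = 1σ̂–2σ̂, A = 2σ̂–3σ̂, * = beyond 3σ̂; sign = side of CL): 1:-C, 2:-C, 3:-B, 4:-C, 5:-B, 6:-B, 7:-A, 8:-C, 9:-C, 10:-C, 11:+C, 12:+C
Rule 3 (four of five consecutive points beyond the same 1σ limit) is satisfied at point 7.

rule 3 at point 7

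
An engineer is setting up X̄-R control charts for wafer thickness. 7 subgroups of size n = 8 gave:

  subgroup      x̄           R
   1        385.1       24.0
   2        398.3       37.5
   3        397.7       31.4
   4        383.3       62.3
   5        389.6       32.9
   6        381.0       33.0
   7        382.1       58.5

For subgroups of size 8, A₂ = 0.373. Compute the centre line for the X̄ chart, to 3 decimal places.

X̄̄ = (385.1 + 398.3 + 397.7 + 383.3 + 389.6 + 381.0 + 382.1) / 7 = 2717.1000 / 7 = 388.1571
CL = X̄̄ = 388.1571

388.157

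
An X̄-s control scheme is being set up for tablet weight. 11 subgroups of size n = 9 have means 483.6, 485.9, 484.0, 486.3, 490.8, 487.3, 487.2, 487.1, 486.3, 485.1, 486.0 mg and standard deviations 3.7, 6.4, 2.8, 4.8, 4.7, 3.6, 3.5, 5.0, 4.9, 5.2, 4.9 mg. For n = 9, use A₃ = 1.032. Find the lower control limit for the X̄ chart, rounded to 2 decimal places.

481.68

X̄̄ = (483.6 + 485.9 + 484.0 + 486.3 + 490.8 + 487.3 + 487.2 + 487.1 + 486.3 + 485.1 + 486.0) / 11 = 486.3273
s̄ = (3.7 + 6.4 + 2.8 + 4.8 + 4.7 + 3.6 + 3.5 + 5.0 + 4.9 + 5.2 + 4.9) / 11 = 4.5000
LCL = X̄̄ − A₃·s̄ = 486.3273 − 1.032 × 4.5000 = 481.6833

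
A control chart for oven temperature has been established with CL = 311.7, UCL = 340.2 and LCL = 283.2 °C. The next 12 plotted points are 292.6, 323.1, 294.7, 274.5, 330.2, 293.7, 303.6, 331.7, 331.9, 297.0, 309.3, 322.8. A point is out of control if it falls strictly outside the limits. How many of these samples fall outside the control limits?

1

Compare each point to [283.2, 340.2]: sample 4 = 274.5 < LCL.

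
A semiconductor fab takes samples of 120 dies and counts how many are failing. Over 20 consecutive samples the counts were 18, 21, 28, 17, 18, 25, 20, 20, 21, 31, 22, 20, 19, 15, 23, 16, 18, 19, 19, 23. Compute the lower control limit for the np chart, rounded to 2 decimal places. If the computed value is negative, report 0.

8.25

p̄ = Σdᵢ / (k·n) = 413 / (20 × 120) = 0.17208
LCL = np̄ − 3·√(np̄(1−p̄)) = 20.6500 − 3 × 4.1348 = 8.2456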